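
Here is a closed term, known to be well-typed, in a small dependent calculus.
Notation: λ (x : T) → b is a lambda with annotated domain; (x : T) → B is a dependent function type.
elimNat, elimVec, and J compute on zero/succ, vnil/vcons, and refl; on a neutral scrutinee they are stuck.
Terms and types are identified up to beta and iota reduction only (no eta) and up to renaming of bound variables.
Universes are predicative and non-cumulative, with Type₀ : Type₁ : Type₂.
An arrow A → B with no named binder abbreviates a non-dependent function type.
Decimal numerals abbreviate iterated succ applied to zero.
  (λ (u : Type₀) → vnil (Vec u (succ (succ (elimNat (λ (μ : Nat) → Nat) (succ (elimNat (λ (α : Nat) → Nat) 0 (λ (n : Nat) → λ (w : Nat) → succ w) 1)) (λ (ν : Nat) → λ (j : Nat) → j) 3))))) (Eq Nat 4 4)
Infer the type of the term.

type:
  Vec (Vec (Eq Nat 4 4) 4) 0


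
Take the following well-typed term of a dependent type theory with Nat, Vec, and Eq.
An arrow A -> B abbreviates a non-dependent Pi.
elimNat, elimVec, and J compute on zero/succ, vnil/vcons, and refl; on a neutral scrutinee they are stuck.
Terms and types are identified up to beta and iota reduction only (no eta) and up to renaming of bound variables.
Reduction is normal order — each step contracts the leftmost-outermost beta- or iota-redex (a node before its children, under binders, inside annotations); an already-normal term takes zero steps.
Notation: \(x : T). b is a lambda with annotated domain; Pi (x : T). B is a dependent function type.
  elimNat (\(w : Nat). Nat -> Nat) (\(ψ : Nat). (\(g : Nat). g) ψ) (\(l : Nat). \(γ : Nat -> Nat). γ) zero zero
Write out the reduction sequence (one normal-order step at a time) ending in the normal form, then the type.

normal-order reduction:
  elimNat (\(w : Nat). Nat -> Nat) (\(ψ : Nat). (\(g : Nat). g) ψ) (\(l : Nat). \(γ : Nat -> Nat). γ) zero zero
  ~> (\(w : Nat). (\(ψ : Nat). ψ) w) zero
  ~> (\(w : Nat). w) zero
  ~> zero
type:
  Nat


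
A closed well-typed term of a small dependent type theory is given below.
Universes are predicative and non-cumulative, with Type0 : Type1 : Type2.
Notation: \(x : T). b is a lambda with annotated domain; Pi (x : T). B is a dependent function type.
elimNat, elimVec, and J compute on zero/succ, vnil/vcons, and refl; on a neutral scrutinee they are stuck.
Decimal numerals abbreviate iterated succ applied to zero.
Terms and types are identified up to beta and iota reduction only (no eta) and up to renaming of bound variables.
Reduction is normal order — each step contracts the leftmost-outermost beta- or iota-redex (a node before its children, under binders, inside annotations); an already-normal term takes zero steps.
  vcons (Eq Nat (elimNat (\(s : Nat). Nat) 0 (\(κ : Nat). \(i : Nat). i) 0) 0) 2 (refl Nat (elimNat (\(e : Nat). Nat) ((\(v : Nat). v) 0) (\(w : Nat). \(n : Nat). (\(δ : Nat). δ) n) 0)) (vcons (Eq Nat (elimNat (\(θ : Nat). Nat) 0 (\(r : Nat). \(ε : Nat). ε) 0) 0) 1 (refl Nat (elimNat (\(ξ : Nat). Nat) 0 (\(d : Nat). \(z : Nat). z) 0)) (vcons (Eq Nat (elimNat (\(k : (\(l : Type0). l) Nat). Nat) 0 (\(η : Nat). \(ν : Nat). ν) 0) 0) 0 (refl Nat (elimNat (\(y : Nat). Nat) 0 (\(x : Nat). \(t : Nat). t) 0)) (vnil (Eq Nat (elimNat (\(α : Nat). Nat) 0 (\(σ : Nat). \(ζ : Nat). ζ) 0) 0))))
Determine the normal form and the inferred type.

normal form:
  vcons (Eq Nat 0 0) 2 (refl Nat 0) (vcons (Eq Nat 0 0) 1 (refl Nat 0) (vcons (Eq Nat 0 0) 0 (refl Nat 0) (vnil (Eq Nat 0 0))))
the term's type:
  Vec (Eq Nat 0 0) 3
observation: the leftmost-outermost redex is an elimNat iota-redex, and normalization takes 8 steps.


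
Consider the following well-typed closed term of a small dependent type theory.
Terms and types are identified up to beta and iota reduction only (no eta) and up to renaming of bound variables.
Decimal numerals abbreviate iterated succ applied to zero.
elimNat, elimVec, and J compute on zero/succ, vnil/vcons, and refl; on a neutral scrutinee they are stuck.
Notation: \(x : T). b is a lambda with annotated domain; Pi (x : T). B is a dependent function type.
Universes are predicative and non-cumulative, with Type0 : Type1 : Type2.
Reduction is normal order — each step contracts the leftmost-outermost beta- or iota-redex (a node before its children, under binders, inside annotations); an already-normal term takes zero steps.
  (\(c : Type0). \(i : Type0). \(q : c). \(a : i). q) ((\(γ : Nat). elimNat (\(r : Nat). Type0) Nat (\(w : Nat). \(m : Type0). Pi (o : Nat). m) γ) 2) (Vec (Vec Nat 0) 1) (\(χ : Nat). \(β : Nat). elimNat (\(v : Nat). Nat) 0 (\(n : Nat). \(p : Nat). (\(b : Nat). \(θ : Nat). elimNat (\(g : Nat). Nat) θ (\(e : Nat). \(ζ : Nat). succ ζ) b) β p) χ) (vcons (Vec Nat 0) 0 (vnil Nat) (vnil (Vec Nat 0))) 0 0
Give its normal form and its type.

reduced normal form:
  0
type:
  Nat


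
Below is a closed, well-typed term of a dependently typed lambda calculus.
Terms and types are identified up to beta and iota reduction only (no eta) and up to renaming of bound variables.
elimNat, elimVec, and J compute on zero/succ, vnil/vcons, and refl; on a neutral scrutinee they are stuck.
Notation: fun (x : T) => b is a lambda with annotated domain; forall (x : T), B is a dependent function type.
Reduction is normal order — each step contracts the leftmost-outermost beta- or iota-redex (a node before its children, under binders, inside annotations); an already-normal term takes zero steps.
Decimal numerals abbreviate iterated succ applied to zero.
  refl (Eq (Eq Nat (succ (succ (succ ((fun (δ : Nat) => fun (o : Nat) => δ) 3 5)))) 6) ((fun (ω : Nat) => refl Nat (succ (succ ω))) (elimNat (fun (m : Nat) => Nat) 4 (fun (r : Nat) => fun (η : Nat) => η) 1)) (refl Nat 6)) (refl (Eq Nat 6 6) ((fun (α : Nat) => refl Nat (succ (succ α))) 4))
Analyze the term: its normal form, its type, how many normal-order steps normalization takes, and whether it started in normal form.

normal form:
  refl (Eq (Eq Nat 6 6) (refl Nat 6) (refl Nat 6)) (refl (Eq Nat 6 6) (refl Nat 6))
type:
  Eq (Eq (Eq Nat 6 6) (refl Nat 6) (refl Nat 6)) (refl (Eq Nat 6 6) (refl Nat 6)) (refl (Eq Nat 6 6) (refl Nat 6))
steps to reach normal form (normal order): 8
already normal: no
first contracted redex: a beta-redex


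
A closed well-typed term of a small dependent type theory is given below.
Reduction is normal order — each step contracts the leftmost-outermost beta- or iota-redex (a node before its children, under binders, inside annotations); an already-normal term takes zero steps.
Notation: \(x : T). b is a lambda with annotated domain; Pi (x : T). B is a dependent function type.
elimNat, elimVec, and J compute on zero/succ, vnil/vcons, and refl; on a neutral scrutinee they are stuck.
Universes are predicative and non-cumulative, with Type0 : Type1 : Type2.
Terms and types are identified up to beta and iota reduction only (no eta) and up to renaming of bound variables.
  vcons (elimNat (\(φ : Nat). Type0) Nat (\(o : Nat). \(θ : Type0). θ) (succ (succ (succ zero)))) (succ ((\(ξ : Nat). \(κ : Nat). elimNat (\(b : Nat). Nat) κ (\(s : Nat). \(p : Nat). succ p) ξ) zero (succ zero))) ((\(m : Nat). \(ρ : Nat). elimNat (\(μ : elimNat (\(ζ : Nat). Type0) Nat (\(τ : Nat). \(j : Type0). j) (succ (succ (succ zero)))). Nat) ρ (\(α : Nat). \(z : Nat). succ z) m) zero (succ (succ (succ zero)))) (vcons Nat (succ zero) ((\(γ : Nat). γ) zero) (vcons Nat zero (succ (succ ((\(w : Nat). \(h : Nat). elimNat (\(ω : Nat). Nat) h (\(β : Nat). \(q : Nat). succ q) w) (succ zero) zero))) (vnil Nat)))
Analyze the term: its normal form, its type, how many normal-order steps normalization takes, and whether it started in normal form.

normal form:
  vcons Nat (succ (succ zero)) (succ (succ (succ zero))) (vcons Nat (succ zero) zero (vcons Nat zero (succ (succ (succ zero))) (vnil Nat)))
the term's type:
  Vec Nat (succ (succ (succ zero)))
steps to reach normal form (normal order): 23
started in normal form: no
first contracted redex: an elimNat iota-redex


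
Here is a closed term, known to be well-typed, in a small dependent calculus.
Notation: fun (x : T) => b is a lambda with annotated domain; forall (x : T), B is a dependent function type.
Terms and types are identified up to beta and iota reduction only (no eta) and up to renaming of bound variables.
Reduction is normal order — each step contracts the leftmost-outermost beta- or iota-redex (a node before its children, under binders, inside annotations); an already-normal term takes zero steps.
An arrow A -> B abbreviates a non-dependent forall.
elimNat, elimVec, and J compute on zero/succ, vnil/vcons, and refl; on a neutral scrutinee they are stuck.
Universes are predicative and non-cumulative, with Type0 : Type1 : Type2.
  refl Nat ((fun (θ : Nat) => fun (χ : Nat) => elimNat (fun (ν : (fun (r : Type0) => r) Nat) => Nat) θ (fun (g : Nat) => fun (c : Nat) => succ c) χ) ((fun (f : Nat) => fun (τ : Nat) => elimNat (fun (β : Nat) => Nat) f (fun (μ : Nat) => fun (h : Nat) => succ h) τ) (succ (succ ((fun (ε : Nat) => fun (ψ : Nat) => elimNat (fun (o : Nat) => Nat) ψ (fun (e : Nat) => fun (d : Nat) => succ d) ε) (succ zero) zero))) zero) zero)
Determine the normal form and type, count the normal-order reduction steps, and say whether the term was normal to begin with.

resulting normal form:
  refl Nat (succ (succ (succ zero)))
the term's type:
  Eq Nat (succ (succ (succ zero))) (succ (succ (succ zero)))
normal-order step count: 12
term was already normal: no
first contracted redex: a beta-redex


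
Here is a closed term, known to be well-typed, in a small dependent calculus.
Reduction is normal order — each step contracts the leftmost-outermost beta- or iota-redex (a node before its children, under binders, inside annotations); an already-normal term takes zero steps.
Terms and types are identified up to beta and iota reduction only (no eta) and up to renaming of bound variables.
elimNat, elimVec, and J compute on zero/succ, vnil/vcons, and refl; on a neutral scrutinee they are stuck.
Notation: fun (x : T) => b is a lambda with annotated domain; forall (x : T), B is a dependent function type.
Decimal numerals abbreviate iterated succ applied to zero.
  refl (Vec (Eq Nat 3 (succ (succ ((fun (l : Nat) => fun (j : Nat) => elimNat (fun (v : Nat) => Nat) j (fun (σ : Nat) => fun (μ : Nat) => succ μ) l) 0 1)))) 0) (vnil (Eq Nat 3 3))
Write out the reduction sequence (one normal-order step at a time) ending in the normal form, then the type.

normal-order reduction:
  refl (Vec (Eq Nat 3 (succ (succ ((fun (l : Nat) => fun (j : Nat) => elimNat (fun (v : Nat) => Nat) j (fun (σ : Nat) => fun (μ : Nat) => succ μ) l) 0 1)))) 0) (vnil (Eq Nat 3 3))
  ~> refl (Vec (Eq Nat 3 (succ (succ ((fun (l : Nat) => elimNat (fun (j : Nat) => Nat) l (fun (v : Nat) => fun (σ : Nat) => succ σ) 0) 1)))) 0) (vnil (Eq Nat 3 3))
  ~> refl (Vec (Eq Nat 3 (succ (succ (elimNat (fun (l : Nat) => Nat) 1 (fun (j : Nat) => fun (v : Nat) => succ v) 0)))) 0) (vnil (Eq Nat 3 3))
  ~> refl (Vec (Eq Nat 3 3) 0) (vnil (Eq Nat 3 3))
the term's type:
  Eq (Vec (Eq Nat 3 3) 0) (vnil (Eq Nat 3 3)) (vnil (Eq Nat 3 3))


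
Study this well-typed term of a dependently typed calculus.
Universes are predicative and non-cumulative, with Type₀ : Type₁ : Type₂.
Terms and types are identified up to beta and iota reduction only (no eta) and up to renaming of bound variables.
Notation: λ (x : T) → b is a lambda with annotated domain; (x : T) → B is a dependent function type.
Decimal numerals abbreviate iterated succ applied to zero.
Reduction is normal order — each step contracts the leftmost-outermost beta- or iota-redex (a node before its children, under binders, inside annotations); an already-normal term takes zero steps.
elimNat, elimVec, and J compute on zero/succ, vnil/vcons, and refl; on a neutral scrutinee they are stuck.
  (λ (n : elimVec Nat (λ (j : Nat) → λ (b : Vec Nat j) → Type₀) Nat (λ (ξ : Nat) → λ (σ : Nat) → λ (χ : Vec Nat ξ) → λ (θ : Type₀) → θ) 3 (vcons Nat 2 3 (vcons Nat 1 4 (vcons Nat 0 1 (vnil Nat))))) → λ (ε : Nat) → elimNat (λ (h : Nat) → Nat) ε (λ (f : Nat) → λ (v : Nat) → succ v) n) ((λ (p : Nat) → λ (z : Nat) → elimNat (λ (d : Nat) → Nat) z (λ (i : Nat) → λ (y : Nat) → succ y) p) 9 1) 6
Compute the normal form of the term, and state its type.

normal form:
  16
inferred type:
  Nat
observation: reduction starts at a beta-redex, and 63 normal-order steps reach the normal form.


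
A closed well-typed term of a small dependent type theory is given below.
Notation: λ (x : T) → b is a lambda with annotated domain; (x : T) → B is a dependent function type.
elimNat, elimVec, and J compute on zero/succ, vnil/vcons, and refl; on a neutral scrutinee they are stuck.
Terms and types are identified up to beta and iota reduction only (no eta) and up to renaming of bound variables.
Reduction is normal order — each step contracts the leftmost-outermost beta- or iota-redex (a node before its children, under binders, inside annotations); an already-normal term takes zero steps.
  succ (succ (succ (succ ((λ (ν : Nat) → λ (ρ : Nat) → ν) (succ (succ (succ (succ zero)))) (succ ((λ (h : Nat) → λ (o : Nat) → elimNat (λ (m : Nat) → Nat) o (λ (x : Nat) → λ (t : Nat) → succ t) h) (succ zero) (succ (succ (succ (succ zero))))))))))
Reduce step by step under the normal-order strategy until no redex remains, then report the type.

normal-order reduction:
  succ (succ (succ (succ ((λ (ν : Nat) → λ (ρ : Nat) → ν) (succ (succ (succ (succ zero)))) (succ ((λ (h : Nat) → λ (o : Nat) → elimNat (λ (m : Nat) → Nat) o (λ (x : Nat) → λ (t : Nat) → succ t) h) (succ zero) (succ (succ (succ (succ zero))))))))))
  ~> succ (succ (succ (succ ((λ (ν : Nat) → succ (succ (succ (succ zero)))) (succ ((λ (ρ : Nat) → λ (h : Nat) → elimNat (λ (o : Nat) → Nat) h (λ (m : Nat) → λ (x : Nat) → succ x) ρ) (succ zero) (succ (succ (succ (succ zero))))))))))
  ~> succ (succ (succ (succ (succ (succ (succ (succ zero)))))))
inferred type:
  Nat


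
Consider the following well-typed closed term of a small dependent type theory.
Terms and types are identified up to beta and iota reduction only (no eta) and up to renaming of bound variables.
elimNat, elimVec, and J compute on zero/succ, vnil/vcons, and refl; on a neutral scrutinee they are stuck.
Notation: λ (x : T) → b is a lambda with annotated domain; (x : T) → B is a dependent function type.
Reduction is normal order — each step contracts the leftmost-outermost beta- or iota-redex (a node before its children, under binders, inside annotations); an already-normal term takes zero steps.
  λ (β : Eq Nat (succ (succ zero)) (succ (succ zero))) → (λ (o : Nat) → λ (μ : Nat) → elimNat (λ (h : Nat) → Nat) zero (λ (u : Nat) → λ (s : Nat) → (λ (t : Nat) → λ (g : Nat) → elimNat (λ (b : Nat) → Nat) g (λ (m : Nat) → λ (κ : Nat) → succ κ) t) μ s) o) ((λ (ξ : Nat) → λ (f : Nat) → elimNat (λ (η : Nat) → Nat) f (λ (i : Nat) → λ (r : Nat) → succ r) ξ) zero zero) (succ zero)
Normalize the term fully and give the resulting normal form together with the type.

resulting normal form:
  λ (β : Eq Nat (succ (succ zero)) (succ (succ zero))) → zero
inferred type:
  (β : Eq Nat (succ (succ zero)) (succ (succ zero))) → Nat


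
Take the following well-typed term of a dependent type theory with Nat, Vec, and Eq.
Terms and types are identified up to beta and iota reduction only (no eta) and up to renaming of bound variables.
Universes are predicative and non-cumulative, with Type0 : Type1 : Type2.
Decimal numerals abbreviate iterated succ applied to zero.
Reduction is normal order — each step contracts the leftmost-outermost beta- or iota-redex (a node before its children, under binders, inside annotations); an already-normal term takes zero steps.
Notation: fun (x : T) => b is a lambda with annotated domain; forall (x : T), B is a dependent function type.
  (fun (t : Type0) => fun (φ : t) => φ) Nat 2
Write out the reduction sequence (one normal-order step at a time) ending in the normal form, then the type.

normal-order reduction:
  (fun (t : Type0) => fun (φ : t) => φ) Nat 2
  ~> (fun (t : Nat) => t) 2
  ~> 2
the term's type:
  Nat


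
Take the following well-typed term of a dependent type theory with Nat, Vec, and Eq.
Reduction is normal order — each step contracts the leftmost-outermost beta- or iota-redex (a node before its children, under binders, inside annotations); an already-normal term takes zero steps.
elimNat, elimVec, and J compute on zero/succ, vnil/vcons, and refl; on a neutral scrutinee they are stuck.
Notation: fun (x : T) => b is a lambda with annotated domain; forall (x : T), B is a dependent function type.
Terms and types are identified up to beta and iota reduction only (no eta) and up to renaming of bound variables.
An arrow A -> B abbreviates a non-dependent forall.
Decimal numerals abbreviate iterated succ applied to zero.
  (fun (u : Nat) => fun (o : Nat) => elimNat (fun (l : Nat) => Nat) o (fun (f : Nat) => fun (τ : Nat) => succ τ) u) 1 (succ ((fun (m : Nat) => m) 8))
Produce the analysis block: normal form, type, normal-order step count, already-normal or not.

normal form:
  10
inferred type:
  Nat
steps to reach normal form (normal order): 7
term was already normal: no
first contracted redex: a beta-redex


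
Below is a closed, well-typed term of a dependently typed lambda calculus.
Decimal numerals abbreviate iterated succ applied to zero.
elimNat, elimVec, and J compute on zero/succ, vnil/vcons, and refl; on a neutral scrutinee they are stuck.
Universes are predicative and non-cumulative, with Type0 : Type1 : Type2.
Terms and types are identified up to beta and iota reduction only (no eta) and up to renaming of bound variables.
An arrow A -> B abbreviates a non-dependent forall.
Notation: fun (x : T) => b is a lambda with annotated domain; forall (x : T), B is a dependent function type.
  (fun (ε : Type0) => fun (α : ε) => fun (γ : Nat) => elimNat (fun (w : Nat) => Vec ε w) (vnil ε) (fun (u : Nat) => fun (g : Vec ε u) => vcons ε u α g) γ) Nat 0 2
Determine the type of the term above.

the term's type:
  Vec Nat 2


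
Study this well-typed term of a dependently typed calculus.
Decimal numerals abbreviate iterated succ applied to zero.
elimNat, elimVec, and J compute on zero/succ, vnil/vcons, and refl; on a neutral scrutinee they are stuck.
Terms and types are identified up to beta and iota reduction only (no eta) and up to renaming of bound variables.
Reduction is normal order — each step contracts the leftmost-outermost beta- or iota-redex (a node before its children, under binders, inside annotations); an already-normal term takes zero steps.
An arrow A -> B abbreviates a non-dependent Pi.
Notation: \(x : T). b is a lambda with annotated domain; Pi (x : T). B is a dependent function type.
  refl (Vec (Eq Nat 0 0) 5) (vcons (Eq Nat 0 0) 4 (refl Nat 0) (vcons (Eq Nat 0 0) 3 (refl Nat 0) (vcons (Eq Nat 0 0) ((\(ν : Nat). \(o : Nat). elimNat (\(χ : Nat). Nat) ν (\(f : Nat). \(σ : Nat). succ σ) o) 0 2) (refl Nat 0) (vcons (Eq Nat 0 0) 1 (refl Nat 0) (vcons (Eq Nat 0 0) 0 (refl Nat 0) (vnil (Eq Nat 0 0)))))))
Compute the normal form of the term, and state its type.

normal form:
  refl (Vec (Eq Nat 0 0) 5) (vcons (Eq Nat 0 0) 4 (refl Nat 0) (vcons (Eq Nat 0 0) 3 (refl Nat 0) (vcons (Eq Nat 0 0) 2 (refl Nat 0) (vcons (Eq Nat 0 0) 1 (refl Nat 0) (vcons (Eq Nat 0 0) 0 (refl Nat 0) (vnil (Eq Nat 0 0)))))))
type:
  Eq (Vec (Eq Nat 0 0) 5) (vcons (Eq Nat 0 0) 4 (refl Nat 0) (vcons (Eq Nat 0 0) 3 (refl Nat 0) (vcons (Eq Nat 0 0) 2 (refl Nat 0) (vcons (Eq Nat 0 0) 1 (refl Nat 0) (vcons (Eq Nat 0 0) 0 (refl Nat 0) (vnil (Eq Nat 0 0))))))) (vcons (Eq Nat 0 0) 4 (refl Nat 0) (vcons (Eq Nat 0 0) 3 (refl Nat 0) (vcons (Eq Nat 0 0) 2 (refl Nat 0) (vcons (Eq Nat 0 0) 1 (refl Nat 0) (vcons (Eq Nat 0 0) 0 (refl Nat 0) (vnil (Eq Nat 0 0)))))))
observation: the first redex contracted is a beta-redex; the normal form is reached in 9 normal-order steps.


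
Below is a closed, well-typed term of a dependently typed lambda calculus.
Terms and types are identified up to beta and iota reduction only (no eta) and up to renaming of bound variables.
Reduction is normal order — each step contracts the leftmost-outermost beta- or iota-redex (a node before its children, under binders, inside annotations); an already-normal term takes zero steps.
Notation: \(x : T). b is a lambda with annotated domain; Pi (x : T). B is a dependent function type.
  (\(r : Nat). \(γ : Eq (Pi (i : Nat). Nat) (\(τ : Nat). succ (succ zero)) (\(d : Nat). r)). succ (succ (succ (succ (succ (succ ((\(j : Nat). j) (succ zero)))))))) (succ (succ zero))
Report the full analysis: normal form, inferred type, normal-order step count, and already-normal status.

normal form:
  \(r : Eq (Pi (γ : Nat). Nat) (\(i : Nat). succ (succ zero)) (\(τ : Nat). succ (succ zero))). succ (succ (succ (succ (succ (succ (succ zero))))))
the term's type:
  Pi (r : Eq (Pi (γ : Nat). Nat) (\(i : Nat). succ (succ zero)) (\(τ : Nat). succ (succ zero))). Nat
reduction steps (normal order): 2
term was already normal: no
first redex: a beta-redex


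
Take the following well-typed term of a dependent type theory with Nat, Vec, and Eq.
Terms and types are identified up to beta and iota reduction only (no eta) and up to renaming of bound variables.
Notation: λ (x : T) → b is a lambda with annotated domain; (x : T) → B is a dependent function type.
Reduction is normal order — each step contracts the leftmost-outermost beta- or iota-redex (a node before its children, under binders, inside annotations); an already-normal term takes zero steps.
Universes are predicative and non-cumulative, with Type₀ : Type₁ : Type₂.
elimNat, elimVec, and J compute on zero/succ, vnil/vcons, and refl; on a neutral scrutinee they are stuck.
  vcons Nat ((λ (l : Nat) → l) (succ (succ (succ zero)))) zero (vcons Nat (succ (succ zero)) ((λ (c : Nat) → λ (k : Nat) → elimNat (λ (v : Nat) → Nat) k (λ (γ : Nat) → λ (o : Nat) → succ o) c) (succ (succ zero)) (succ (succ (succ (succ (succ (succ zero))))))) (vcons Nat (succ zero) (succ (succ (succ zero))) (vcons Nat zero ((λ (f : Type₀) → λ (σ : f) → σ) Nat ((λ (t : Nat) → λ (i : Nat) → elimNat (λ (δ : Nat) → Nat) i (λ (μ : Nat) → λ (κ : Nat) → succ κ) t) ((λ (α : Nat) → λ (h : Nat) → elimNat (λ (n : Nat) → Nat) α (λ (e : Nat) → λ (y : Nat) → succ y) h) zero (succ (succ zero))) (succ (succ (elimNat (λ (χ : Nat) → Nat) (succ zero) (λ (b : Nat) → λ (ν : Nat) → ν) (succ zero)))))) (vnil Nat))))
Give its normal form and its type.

resulting normal form:
  vcons Nat (succ (succ (succ zero))) zero (vcons Nat (succ (succ zero)) (succ (succ (succ (succ (succ (succ (succ (succ zero)))))))) (vcons Nat (succ zero) (succ (succ (succ zero))) (vcons Nat zero (succ (succ (succ (succ (succ zero))))) (vnil Nat))))
inferred type:
  Vec Nat (succ (succ (succ (succ zero))))
observation: reduction starts at a beta-redex, and 34 normal-order steps reach the normal form.


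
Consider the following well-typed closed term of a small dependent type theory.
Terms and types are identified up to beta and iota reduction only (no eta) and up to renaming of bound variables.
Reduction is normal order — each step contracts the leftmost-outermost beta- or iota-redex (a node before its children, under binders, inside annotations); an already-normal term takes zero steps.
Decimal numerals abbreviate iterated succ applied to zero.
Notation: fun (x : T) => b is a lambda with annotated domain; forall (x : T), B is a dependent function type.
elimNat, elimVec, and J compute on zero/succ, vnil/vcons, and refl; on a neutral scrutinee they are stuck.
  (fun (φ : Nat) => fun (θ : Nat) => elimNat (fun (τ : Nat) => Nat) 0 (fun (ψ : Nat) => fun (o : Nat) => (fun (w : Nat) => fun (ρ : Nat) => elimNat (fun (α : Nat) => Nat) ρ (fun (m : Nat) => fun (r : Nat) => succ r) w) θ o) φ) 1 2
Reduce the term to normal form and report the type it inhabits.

reduced normal form:
  2
type:
  Nat
observation: the first redex contracted is a beta-redex; the normal form is reached in 15 normal-order steps.


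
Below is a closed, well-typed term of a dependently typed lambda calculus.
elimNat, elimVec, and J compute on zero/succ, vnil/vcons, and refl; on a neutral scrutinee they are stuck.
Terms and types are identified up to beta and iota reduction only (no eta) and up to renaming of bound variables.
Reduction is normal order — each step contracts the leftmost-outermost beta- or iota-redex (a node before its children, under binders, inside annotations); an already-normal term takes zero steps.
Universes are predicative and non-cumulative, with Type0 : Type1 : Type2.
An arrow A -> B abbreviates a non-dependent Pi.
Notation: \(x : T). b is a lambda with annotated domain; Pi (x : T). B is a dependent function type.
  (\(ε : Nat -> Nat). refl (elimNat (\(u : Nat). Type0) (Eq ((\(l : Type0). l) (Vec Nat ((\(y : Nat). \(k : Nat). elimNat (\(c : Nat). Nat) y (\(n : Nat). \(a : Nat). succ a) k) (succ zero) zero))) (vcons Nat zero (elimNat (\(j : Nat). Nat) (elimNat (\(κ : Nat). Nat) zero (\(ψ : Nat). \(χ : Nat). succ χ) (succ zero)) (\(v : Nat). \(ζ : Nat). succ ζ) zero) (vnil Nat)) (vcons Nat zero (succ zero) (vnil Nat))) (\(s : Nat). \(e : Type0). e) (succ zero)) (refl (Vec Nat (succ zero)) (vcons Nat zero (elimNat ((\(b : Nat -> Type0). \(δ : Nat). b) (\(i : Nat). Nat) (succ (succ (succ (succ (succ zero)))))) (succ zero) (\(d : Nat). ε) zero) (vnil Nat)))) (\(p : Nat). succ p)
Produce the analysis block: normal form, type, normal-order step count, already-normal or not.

reduced normal form:
  refl (Eq (Vec Nat (succ zero)) (vcons Nat zero (succ zero) (vnil Nat)) (vcons Nat zero (succ zero) (vnil Nat))) (refl (Vec Nat (succ zero)) (vcons Nat zero (succ zero) (vnil Nat)))
inferred type:
  Eq (Eq (Vec Nat (succ zero)) (vcons Nat zero (succ zero) (vnil Nat)) (vcons Nat zero (succ zero) (vnil Nat))) (refl (Vec Nat (succ zero)) (vcons Nat zero (succ zero) (vnil Nat))) (refl (Vec Nat (succ zero)) (vcons Nat zero (succ zero) (vnil Nat)))
normal-order step count: 15
started in normal form: no
first redex: a beta-redex


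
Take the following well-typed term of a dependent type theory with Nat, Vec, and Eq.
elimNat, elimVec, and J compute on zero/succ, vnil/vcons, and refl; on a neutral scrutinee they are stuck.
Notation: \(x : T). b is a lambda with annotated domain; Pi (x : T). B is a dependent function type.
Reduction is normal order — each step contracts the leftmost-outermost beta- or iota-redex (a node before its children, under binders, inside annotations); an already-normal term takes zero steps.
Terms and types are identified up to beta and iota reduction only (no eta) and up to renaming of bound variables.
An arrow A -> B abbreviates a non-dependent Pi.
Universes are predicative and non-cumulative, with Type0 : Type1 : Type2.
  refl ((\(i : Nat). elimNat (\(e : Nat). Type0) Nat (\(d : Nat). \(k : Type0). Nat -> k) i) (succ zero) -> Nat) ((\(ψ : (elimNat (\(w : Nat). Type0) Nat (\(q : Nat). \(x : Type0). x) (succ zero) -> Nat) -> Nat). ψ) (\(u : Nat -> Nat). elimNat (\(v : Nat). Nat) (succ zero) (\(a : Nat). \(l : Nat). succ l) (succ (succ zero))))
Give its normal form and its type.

normal form:
  refl ((Nat -> Nat) -> Nat) (\(i : Nat -> Nat). succ (succ (succ zero)))
type:
  Eq ((Nat -> Nat) -> Nat) (\(i : Nat -> Nat). succ (succ (succ zero))) (\(e : Nat -> Nat). succ (succ (succ zero)))


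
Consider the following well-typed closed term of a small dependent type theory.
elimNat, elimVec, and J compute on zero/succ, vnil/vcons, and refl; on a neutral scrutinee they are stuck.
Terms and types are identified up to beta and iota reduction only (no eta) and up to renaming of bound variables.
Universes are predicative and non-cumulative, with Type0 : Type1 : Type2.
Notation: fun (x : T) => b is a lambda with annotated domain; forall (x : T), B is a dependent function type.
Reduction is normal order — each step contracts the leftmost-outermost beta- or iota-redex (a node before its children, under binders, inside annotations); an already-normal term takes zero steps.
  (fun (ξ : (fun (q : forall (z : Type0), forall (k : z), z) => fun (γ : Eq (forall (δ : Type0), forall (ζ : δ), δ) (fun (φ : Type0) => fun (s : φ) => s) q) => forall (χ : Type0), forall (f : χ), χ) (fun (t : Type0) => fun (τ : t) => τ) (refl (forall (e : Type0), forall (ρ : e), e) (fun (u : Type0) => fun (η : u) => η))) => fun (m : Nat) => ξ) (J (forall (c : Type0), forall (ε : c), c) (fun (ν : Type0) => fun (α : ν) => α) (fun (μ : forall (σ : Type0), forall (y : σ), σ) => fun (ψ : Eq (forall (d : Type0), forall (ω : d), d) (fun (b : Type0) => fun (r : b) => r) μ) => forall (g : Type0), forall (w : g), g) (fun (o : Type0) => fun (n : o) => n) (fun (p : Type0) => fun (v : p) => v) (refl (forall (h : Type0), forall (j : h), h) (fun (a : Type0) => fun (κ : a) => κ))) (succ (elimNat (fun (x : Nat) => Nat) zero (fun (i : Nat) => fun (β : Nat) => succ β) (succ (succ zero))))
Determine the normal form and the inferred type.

normal form:
  fun (ξ : Type0) => fun (q : ξ) => q
type:
  forall (ξ : Type0), forall (q : ξ), ξ
observation: 3 normal-order steps separate the term from its normal form.


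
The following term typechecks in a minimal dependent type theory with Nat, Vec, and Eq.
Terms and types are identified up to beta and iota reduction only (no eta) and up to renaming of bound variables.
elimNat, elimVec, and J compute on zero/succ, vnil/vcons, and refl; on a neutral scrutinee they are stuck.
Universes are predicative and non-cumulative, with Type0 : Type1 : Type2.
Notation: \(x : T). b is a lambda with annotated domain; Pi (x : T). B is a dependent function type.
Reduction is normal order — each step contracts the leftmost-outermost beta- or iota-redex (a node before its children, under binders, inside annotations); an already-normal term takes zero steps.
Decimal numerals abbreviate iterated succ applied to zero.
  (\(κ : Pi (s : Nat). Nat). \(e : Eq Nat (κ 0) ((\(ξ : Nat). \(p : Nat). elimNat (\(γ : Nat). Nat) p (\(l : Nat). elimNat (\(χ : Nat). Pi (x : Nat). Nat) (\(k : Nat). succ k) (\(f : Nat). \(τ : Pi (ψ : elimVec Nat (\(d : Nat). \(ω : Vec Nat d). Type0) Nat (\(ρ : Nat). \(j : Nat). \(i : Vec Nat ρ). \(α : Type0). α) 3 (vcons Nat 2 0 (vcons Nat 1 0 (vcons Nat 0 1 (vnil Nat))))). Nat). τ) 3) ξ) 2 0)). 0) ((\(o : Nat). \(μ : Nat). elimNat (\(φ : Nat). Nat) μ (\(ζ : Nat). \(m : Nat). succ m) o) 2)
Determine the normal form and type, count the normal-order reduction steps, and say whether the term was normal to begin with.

normal form:
  \(κ : Eq Nat 2 2). 0
inferred type:
  Pi (κ : Eq Nat 2 2). Nat
normal-order step count: 39
already normal: no
first contracted redex: a beta-redex


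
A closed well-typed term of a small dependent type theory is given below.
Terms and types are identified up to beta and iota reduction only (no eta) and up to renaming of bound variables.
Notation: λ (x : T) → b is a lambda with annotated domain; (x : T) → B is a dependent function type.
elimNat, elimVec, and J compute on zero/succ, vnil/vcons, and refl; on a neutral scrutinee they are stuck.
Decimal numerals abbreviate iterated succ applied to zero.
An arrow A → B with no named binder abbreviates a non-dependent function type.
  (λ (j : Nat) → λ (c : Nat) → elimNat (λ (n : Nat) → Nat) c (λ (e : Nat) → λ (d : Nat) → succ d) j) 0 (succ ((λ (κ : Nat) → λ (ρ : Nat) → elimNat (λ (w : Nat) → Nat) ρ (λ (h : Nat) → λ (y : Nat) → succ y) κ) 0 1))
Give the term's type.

the term's type:
  Nat


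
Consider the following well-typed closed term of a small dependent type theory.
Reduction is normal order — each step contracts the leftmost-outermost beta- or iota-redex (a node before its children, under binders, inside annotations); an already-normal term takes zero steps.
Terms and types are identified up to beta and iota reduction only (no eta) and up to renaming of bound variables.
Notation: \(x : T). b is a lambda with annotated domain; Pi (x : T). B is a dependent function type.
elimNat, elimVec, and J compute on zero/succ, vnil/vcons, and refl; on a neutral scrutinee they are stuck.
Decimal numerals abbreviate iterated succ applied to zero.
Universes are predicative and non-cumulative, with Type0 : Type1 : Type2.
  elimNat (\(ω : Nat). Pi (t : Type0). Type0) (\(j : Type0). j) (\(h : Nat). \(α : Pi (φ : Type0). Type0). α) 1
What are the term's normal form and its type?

normal form:
  \(ω : Type0). ω
the term's type:
  Pi (ω : Type0). Type0


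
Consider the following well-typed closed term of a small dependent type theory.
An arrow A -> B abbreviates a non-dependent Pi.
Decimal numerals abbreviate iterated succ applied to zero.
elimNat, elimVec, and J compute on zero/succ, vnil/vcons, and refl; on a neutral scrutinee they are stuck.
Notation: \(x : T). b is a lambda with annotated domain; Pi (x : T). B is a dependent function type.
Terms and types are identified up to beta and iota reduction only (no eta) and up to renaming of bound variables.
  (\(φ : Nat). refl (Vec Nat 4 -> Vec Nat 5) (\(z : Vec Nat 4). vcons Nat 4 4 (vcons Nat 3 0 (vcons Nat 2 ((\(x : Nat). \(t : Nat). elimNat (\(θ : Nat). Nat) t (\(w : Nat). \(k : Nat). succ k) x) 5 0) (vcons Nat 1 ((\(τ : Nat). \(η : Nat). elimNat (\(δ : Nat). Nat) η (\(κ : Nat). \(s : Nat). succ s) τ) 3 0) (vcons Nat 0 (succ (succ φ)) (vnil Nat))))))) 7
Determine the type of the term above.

type:
  Eq (Vec Nat 4 -> Vec Nat 5) (\(φ : Vec Nat 4). vcons Nat 4 4 (vcons Nat 3 0 (vcons Nat 2 5 (vcons Nat 1 3 (vcons Nat 0 9 (vnil Nat)))))) (\(z : Vec Nat 4). vcons Nat 4 4 (vcons Nat 3 0 (vcons Nat 2 5 (vcons Nat 1 3 (vcons Nat 0 9 (vnil Nat))))))


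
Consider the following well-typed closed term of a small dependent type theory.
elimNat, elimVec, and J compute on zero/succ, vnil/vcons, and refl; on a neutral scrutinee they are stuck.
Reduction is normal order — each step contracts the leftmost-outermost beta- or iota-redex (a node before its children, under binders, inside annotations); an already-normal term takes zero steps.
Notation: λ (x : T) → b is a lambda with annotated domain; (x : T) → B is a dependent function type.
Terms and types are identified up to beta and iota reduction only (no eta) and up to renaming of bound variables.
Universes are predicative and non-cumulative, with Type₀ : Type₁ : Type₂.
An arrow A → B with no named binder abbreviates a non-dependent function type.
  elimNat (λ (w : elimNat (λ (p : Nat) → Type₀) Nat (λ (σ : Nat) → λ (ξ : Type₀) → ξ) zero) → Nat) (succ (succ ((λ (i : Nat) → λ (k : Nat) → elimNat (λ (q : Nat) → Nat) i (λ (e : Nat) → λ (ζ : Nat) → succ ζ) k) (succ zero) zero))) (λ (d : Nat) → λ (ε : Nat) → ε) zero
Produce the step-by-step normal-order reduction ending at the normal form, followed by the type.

normal-order reduction:
  elimNat (λ (w : elimNat (λ (p : Nat) → Type₀) Nat (λ (σ : Nat) → λ (ξ : Type₀) → ξ) zero) → Nat) (succ (succ ((λ (i : Nat) → λ (k : Nat) → elimNat (λ (q : Nat) → Nat) i (λ (e : Nat) → λ (ζ : Nat) → succ ζ) k) (succ zero) zero))) (λ (d : Nat) → λ (ε : Nat) → ε) zero
  ~> succ (succ ((λ (w : Nat) → λ (p : Nat) → elimNat (λ (σ : Nat) → Nat) w (λ (ξ : Nat) → λ (i : Nat) → succ i) p) (succ zero) zero))
  ~> succ (succ ((λ (w : Nat) → elimNat (λ (p : Nat) → Nat) (succ zero) (λ (σ : Nat) → λ (ξ : Nat) → succ ξ) w) zero))
  ~> succ (succ (elimNat (λ (w : Nat) → Nat) (succ zero) (λ (p : Nat) → λ (σ : Nat) → succ σ) zero))
  ~> succ (succ (succ zero))
type:
  Nat


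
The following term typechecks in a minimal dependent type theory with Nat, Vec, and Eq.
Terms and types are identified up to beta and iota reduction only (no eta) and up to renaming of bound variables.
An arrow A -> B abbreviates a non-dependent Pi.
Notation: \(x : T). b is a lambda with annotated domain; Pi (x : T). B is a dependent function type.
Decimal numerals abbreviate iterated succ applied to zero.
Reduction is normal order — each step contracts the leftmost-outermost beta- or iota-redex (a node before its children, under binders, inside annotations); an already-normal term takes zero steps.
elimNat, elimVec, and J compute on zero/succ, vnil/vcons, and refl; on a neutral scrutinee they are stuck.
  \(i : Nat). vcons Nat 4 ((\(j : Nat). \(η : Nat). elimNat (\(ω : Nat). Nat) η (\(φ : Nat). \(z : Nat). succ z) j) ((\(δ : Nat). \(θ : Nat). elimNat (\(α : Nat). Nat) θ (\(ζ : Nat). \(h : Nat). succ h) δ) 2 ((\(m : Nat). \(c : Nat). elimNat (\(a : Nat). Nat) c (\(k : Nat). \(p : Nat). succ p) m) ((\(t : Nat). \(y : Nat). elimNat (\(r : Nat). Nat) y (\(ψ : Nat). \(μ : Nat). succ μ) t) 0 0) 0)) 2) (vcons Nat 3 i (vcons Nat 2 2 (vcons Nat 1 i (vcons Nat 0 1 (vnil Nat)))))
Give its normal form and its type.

reduced normal form:
  \(i : Nat). vcons Nat 4 4 (vcons Nat 3 i (vcons Nat 2 2 (vcons Nat 1 i (vcons Nat 0 1 (vnil Nat)))))
the term's type:
  Nat -> Vec Nat 5


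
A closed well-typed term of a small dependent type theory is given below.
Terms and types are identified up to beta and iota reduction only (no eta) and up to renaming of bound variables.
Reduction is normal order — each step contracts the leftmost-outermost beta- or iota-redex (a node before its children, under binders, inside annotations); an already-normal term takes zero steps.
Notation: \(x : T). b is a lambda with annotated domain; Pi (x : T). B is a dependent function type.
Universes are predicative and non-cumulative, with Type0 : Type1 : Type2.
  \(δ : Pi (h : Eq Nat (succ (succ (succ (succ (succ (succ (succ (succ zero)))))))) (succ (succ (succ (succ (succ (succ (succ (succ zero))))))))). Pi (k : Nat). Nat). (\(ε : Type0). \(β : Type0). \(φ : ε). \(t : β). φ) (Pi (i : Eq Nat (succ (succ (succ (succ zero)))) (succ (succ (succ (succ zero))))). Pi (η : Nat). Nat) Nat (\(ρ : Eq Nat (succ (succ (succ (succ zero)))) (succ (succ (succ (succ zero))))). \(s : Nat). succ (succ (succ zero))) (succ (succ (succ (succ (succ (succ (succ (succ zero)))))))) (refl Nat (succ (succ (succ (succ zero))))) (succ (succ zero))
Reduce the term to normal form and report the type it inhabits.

normal form:
  \(δ : Pi (h : Eq Nat (succ (succ (succ (succ (succ (succ (succ (succ zero)))))))) (succ (succ (succ (succ (succ (succ (succ (succ zero))))))))). Pi (k : Nat). Nat). succ (succ (succ zero))
inferred type:
  Pi (δ : Pi (h : Eq Nat (succ (succ (succ (succ (succ (succ (succ (succ zero)))))))) (succ (succ (succ (succ (succ (succ (succ (succ zero))))))))). Pi (k : Nat). Nat). Nat
observation: contracting a beta-redex first, the term normalizes in 6 steps.


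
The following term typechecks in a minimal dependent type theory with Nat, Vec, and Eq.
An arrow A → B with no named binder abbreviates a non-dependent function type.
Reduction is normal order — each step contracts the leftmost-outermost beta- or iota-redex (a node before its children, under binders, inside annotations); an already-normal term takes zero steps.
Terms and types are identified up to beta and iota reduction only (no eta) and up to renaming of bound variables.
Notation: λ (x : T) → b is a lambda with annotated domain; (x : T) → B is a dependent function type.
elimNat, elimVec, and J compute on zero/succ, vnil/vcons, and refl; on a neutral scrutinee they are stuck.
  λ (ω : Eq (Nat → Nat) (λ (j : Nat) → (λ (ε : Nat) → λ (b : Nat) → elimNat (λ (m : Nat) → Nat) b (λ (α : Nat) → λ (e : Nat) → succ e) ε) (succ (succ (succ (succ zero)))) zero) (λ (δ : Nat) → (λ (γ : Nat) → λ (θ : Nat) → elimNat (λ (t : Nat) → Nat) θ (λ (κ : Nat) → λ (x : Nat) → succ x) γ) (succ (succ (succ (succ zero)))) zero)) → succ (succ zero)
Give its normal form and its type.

reduced normal form:
  λ (ω : Eq (Nat → Nat) (λ (j : Nat) → succ (succ (succ (succ zero)))) (λ (ε : Nat) → succ (succ (succ (succ zero))))) → succ (succ zero)
inferred type:
  Eq (Nat → Nat) (λ (ω : Nat) → succ (succ (succ (succ zero)))) (λ (j : Nat) → succ (succ (succ (succ zero)))) → Nat
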